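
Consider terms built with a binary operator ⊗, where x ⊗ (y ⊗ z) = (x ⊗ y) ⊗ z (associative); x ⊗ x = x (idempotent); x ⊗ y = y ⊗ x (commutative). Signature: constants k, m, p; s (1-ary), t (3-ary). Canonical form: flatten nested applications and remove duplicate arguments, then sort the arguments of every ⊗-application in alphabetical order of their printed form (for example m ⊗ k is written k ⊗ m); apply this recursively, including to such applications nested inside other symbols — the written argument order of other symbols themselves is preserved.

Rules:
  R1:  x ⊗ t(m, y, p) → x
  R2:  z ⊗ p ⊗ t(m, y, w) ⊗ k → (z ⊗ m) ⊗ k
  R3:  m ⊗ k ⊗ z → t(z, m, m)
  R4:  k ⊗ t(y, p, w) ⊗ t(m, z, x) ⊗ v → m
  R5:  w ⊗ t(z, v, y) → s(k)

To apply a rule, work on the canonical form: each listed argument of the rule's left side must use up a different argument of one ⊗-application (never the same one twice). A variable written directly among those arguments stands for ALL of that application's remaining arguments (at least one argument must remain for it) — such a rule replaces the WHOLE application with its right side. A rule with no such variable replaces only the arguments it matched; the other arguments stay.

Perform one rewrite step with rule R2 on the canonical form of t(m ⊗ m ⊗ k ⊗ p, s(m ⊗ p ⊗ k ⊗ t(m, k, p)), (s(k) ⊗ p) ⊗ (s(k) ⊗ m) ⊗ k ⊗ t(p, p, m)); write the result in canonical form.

Answer: t(k ⊗ m ⊗ p, s(k ⊗ m), k ⊗ m ⊗ p ⊗ s(k) ⊗ t(p, p, m))

Derivation:
Canonical form:  t(k ⊗ m ⊗ p, s(k ⊗ m ⊗ p ⊗ t(m, k, p)), k ⊗ m ⊗ p ⊗ s(k) ⊗ t(p, p, m))
Match R2:  consume k, p, t(m, k, p);  w := p, y := k, z := m
Every leftover argument binds to the variable; the entire application is replaced.
New term:  t(k ⊗ m ⊗ p, s(k ⊗ m), k ⊗ m ⊗ p ⊗ s(k) ⊗ t(p, p, m))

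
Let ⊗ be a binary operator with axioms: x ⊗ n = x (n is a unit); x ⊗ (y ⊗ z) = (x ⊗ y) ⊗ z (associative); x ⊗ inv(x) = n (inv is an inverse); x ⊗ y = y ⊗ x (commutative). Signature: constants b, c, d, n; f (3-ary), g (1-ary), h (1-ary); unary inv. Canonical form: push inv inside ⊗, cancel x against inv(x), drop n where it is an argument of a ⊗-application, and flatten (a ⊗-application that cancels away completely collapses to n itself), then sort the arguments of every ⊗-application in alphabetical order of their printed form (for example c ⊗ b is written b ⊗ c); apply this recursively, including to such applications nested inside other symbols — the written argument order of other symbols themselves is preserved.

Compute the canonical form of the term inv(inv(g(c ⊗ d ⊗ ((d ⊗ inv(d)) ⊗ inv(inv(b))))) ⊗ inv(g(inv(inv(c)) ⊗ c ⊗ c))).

Answer: g(b ⊗ c ⊗ d) ⊗ g(c ⊗ c ⊗ c)

Derivation:
Push inv inside:  distribute inv over ⊗ and collapse double inv
Collect:  g(b ⊗ c ⊗ d) ⊗ g(c ⊗ c ⊗ c)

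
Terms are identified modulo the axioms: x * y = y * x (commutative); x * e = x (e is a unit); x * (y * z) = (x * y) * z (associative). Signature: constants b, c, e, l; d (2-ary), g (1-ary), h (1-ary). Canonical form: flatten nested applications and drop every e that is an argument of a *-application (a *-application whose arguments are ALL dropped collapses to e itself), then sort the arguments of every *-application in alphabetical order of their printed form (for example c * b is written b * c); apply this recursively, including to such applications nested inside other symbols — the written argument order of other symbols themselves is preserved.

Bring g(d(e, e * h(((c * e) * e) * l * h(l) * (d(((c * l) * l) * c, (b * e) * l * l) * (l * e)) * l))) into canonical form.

Descend into:  e * h(((c * e) * e) * l * h(l) * (d(((c * l) * l) * c, (b * e) * l * l) * (l * e)) * l)
Inside:  h(((c * e) * e) * l * h(l) * (d(((c * l) * l) * c, (b * e) * l * l) * (l * e)) * l)  →  h(c * d(c * c * l * l, b * l * l) * h(l) * l * l * l)
Drop the unit:  drop e
Sort:  h(c * d(c * c * l * l, b * l * l) * h(l) * l * l * l)
Reassemble:  g(d(e, h(c * d(c * c * l * l, b * l * l) * h(l) * l * l * l)))

Answer: g(d(e, h(c * d(c * c * l * l, b * l * l) * h(l) * l * l * l)))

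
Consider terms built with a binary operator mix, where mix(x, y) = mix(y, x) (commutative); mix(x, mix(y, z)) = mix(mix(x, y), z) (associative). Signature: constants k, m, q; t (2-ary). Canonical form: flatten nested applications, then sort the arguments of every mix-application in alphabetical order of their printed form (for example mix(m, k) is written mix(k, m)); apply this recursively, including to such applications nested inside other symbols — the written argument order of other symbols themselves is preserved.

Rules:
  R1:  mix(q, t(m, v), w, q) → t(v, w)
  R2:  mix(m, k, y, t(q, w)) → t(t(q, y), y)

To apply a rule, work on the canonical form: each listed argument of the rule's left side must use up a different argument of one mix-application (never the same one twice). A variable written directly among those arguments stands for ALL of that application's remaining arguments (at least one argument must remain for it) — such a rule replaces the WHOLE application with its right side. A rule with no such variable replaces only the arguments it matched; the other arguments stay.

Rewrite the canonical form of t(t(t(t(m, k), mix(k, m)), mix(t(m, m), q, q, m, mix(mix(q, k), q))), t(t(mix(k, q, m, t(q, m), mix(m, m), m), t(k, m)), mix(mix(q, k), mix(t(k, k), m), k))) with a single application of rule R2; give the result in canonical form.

Answer: t(t(t(t(m, k), mix(k, m)), mix(k, m, q, q, q, q, t(m, m))), t(t(t(t(q, mix(m, m, m, q)), mix(m, m, m, q)), t(k, m)), mix(k, k, m, q, t(k, k))))

Derivation:
Canonical form:  t(t(t(t(m, k), mix(k, m)), mix(k, m, q, q, q, q, t(m, m))), t(t(mix(k, m, m, m, m, q, t(q, m)), t(k, m)), mix(k, k, m, q, t(k, k))))
Match R2:  consume k, m, t(q, m);  w := m, y := mix(m, m, m, q)
The extension variable absorbs all remaining arguments, so the whole application is rewritten.
Result:  t(t(t(t(m, k), mix(k, m)), mix(k, m, q, q, q, q, t(m, m))), t(t(t(t(q, mix(m, m, m, q)), mix(m, m, m, q)), t(k, m)), mix(k, k, m, q, t(k, k))))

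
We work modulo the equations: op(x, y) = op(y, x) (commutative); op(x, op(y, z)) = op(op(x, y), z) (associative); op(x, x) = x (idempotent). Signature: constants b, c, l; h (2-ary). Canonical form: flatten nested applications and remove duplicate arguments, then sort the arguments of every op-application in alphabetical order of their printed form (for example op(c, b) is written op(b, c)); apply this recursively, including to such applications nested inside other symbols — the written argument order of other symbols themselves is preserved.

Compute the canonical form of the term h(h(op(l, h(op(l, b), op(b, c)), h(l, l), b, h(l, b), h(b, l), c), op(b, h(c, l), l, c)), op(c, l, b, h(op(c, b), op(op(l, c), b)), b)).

Work inside:  op(l, h(op(l, b), op(b, c)), h(l, l), b, h(l, b), h(b, l), c)
Inside:  h(op(l, b), op(b, c))  →  h(op(b, l), op(b, c))
Sort:  op(b, c, h(b, l), h(l, b), h(l, l), h(op(b, l), op(b, c)), l)
Put back:  h(h(op(b, c, h(b, l), h(l, b), h(l, l), h(op(b, l), op(b, c)), l), op(b, c, h(c, l), l)), op(b, c, h(op(b, c), op(b, c, l)), l))

Answer: h(h(op(b, c, h(b, l), h(l, b), h(l, l), h(op(b, l), op(b, c)), l), op(b, c, h(c, l), l)), op(b, c, h(op(b, c), op(b, c, l)), l))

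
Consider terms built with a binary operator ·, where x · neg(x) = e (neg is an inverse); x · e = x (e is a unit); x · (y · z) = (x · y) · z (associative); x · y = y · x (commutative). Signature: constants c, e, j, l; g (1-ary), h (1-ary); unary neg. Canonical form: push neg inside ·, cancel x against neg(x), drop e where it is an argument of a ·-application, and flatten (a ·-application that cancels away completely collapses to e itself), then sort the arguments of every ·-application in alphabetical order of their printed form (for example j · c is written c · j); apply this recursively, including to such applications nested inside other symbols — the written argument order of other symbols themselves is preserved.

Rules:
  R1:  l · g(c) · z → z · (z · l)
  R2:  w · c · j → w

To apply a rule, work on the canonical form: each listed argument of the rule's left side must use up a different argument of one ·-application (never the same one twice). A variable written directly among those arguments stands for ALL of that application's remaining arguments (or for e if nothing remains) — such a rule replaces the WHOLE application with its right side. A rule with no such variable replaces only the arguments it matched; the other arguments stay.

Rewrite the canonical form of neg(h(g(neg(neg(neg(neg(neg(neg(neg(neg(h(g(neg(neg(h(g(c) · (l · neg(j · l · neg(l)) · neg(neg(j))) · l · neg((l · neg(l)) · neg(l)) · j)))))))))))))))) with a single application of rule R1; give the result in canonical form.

Canonical form:  neg(h(g(h(g(h(g(c) · j · l · l · l))))))
Apply R1:  consuming g(c), l;  z := j · l · l
Every leftover argument binds to the variable; the entire application is replaced.
Result:  neg(h(g(h(g(h(j · j · l · l · l · l · l))))))

Answer: neg(h(g(h(g(h(j · j · l · l · l · l · l))))))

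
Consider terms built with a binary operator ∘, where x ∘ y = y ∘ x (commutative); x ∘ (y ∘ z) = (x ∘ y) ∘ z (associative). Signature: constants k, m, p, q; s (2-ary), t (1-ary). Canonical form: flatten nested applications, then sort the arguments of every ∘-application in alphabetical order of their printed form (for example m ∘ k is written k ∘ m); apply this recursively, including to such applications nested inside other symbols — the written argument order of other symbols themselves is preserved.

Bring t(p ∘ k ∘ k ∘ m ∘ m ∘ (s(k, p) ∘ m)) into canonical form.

Answer: t(k ∘ k ∘ m ∘ m ∘ m ∘ p ∘ s(k, p))

Derivation:
Focus inside:  p ∘ k ∘ k ∘ m ∘ m ∘ (s(k, p) ∘ m)
Un-nest:  p ∘ k ∘ k ∘ m ∘ m ∘ s(k, p) ∘ m
Sort:  k ∘ k ∘ m ∘ m ∘ m ∘ p ∘ s(k, p)
Put back:  t(k ∘ k ∘ m ∘ m ∘ m ∘ p ∘ s(k, p))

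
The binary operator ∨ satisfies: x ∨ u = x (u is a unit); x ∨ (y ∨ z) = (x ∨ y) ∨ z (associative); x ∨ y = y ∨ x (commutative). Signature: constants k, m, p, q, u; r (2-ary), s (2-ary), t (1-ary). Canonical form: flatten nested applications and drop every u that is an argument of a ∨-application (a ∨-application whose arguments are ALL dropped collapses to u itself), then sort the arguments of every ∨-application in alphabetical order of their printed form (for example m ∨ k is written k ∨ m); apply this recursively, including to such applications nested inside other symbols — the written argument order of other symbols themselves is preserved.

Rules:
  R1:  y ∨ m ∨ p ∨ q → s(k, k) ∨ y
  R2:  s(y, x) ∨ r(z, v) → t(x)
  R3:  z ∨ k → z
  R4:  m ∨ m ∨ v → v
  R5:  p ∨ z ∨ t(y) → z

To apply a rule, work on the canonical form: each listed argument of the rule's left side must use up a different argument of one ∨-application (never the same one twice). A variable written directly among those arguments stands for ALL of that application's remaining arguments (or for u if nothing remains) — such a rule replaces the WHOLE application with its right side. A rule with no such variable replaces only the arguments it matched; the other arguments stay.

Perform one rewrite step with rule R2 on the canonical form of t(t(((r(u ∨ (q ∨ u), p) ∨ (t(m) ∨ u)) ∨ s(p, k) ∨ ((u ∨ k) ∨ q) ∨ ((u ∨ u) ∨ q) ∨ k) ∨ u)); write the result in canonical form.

Canonical form:  t(t(k ∨ k ∨ q ∨ q ∨ r(q, p) ∨ s(p, k) ∨ t(m)))
Match R2:  consume r(q, p), s(p, k);  v := p, x := k, y := p, z := q
New term:  t(t(k ∨ k ∨ q ∨ q ∨ t(k) ∨ t(m)))

Answer: t(t(k ∨ k ∨ q ∨ q ∨ t(k) ∨ t(m)))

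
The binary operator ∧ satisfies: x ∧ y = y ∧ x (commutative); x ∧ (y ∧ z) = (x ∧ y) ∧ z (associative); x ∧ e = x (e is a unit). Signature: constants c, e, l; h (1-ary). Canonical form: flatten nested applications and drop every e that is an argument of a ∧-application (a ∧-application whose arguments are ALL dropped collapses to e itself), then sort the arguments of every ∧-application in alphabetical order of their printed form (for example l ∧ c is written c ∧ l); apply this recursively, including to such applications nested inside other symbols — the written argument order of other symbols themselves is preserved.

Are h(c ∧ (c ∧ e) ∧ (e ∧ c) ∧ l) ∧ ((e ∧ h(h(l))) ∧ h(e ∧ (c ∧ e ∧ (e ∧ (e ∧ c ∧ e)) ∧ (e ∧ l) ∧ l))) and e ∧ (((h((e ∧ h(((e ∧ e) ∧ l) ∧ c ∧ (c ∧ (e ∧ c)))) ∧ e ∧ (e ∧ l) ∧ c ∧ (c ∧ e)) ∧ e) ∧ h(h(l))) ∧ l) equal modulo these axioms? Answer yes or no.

Answer: no — h(c ∧ c ∧ c ∧ l) ∧ h(c ∧ c ∧ l ∧ l) ∧ h(h(l)) vs h(c ∧ c ∧ h(c ∧ c ∧ c ∧ l) ∧ l) ∧ h(h(l)) ∧ l

Derivation:
Left:  h(c ∧ (c ∧ e) ∧ (e ∧ c) ∧ l) ∧ ((e ∧ h(h(l))) ∧ h(e ∧ (c ∧ e ∧ (e ∧ (e ∧ c ∧ e)) ∧ (e ∧ l) ∧ l)))
  Flatten:  h(c ∧ (c ∧ e) ∧ (e ∧ c) ∧ l) ∧ e ∧ h(h(l)) ∧ h(e ∧ (c ∧ e ∧ (e ∧ (e ∧ c ∧ e)) ∧ (e ∧ l) ∧ l))
  Simplify inside:  h(c ∧ (c ∧ e) ∧ (e ∧ c) ∧ l)  →  h(c ∧ c ∧ c ∧ l)
  Canonicalize subterm:  h(e ∧ (c ∧ e ∧ (e ∧ (e ∧ c ∧ e)) ∧ (e ∧ l) ∧ l))  →  h(c ∧ c ∧ l ∧ l)
  Unit:  drop e
  Sort:  h(c ∧ c ∧ c ∧ l) ∧ h(c ∧ c ∧ l ∧ l) ∧ h(h(l))
Right:  e ∧ (((h((e ∧ h(((e ∧ e) ∧ l) ∧ c ∧ (c ∧ (e ∧ c)))) ∧ e ∧ (e ∧ l) ∧ c ∧ (c ∧ e)) ∧ e) ∧ h(h(l))) ∧ l)
  Un-nest:  e ∧ h((e ∧ h(((e ∧ e) ∧ l) ∧ c ∧ (c ∧ (e ∧ c)))) ∧ e ∧ (e ∧ l) ∧ c ∧ (c ∧ e)) ∧ e ∧ h(h(l)) ∧ l
  Inside:  h((e ∧ h(((e ∧ e) ∧ l) ∧ c ∧ (c ∧ (e ∧ c)))) ∧ e ∧ (e ∧ l) ∧ c ∧ (c ∧ e))  →  h(c ∧ c ∧ h(c ∧ c ∧ c ∧ l) ∧ l)
  Drop the unit:  drop e (×2)
  Sort:  h(c ∧ c ∧ h(c ∧ c ∧ c ∧ l) ∧ l) ∧ h(h(l)) ∧ l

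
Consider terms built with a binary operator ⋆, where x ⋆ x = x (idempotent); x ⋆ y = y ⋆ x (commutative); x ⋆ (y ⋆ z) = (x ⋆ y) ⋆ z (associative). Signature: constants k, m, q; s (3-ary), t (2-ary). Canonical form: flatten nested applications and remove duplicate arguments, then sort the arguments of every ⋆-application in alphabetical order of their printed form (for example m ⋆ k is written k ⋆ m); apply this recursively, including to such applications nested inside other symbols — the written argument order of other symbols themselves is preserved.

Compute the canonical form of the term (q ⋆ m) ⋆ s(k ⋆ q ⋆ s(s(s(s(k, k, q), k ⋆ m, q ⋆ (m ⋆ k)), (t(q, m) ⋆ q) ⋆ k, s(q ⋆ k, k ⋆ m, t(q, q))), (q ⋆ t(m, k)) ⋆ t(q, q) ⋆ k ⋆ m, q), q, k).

Answer: m ⋆ q ⋆ s(k ⋆ q ⋆ s(s(s(s(k, k, q), k ⋆ m, k ⋆ m ⋆ q), k ⋆ q ⋆ t(q, m), s(k ⋆ q, k ⋆ m, t(q, q))), k ⋆ m ⋆ q ⋆ t(m, k) ⋆ t(q, q), q), q, k)

Derivation:
Flatten:  q ⋆ m ⋆ s(k ⋆ q ⋆ s(s(s(s(k, k, q), k ⋆ m, q ⋆ (m ⋆ k)), (t(q, m) ⋆ q) ⋆ k, s(q ⋆ k, k ⋆ m, t(q, q))), (q ⋆ t(m, k)) ⋆ t(q, q) ⋆ k ⋆ m, q), q, k)
Canonicalize subterm:  s(k ⋆ q ⋆ s(s(s(s(k, k, q), k ⋆ m, q ⋆ (m ⋆ k)), (t(q, m) ⋆ q) ⋆ k, s(q ⋆ k, k ⋆ m, t(q, q))), (q ⋆ t(m, k)) ⋆ t(q, q) ⋆ k ⋆ m, q), q, k)  →  s(k ⋆ q ⋆ s(s(s(s(k, k, q), k ⋆ m, k ⋆ m ⋆ q), k ⋆ q ⋆ t(q, m), s(k ⋆ q, k ⋆ m, t(q, q))), k ⋆ m ⋆ q ⋆ t(m, k) ⋆ t(q, q), q), q, k)
Order the arguments:  m ⋆ q ⋆ s(k ⋆ q ⋆ s(s(s(s(k, k, q), k ⋆ m, k ⋆ m ⋆ q), k ⋆ q ⋆ t(q, m), s(k ⋆ q, k ⋆ m, t(q, q))), k ⋆ m ⋆ q ⋆ t(m, k) ⋆ t(q, q), q), q, k)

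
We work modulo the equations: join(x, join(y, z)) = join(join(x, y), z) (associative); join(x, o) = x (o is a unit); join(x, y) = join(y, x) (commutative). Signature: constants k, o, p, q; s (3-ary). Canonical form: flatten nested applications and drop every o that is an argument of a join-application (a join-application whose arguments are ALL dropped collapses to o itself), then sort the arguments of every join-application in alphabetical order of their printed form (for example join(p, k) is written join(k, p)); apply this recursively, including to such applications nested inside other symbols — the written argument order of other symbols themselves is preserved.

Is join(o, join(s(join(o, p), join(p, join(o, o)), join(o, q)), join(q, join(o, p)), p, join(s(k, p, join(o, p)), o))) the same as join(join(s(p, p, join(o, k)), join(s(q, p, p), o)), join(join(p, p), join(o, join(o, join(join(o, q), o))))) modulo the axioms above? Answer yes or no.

Left:  join(o, join(s(join(o, p), join(p, join(o, o)), join(o, q)), join(q, join(o, p)), p, join(s(k, p, join(o, p)), o)))
  Merge nested applications:  join(o, s(join(o, p), join(p, join(o, o)), join(o, q)), q, o, p, p, s(k, p, join(o, p)), o)
  Simplify inside:  s(join(o, p), join(p, join(o, o)), join(o, q))  →  s(p, p, q)
  Canonicalize subterm:  s(k, p, join(o, p))  →  s(k, p, p)
  Unit:  drop o (×3)
  Order the arguments:  join(p, p, q, s(k, p, p), s(p, p, q))
Right:  join(join(s(p, p, join(o, k)), join(s(q, p, p), o)), join(join(p, p), join(o, join(o, join(join(o, q), o)))))
  Un-nest:  join(s(p, p, join(o, k)), s(q, p, p), o, p, p, o, o, o, q, o)
  Inside:  s(p, p, join(o, k))  →  s(p, p, k)
  Unit:  drop o (×5)
  Sort arguments:  join(p, p, q, s(p, p, k), s(q, p, p))

Answer: no — join(p, p, q, s(k, p, p), s(p, p, q)) vs join(p, p, q, s(p, p, k), s(q, p, p))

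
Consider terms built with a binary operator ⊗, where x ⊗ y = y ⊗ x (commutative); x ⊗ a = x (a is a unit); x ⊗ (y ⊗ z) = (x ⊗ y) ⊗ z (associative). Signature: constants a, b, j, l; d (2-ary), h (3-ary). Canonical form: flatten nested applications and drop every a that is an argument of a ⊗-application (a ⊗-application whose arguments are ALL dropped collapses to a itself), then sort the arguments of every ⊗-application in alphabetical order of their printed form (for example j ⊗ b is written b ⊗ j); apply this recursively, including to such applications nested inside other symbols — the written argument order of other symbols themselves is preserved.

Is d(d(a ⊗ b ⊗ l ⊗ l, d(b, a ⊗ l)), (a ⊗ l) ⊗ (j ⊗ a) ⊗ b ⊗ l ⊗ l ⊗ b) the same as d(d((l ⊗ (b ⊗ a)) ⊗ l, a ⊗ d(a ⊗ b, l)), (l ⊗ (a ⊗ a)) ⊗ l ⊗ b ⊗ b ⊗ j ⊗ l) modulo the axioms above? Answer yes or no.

Left:  d(d(a ⊗ b ⊗ l ⊗ l, d(b, a ⊗ l)), (a ⊗ l) ⊗ (j ⊗ a) ⊗ b ⊗ l ⊗ l ⊗ b)
  Work inside:  (a ⊗ l) ⊗ (j ⊗ a) ⊗ b ⊗ l ⊗ l ⊗ b
  Flatten:  a ⊗ l ⊗ j ⊗ a ⊗ b ⊗ l ⊗ l ⊗ b
  Unit:  drop a (×2)
  Sort:  b ⊗ b ⊗ j ⊗ l ⊗ l ⊗ l
  Reassemble:  d(d(b ⊗ l ⊗ l, d(b, l)), b ⊗ b ⊗ j ⊗ l ⊗ l ⊗ l)
Right:  d(d((l ⊗ (b ⊗ a)) ⊗ l, a ⊗ d(a ⊗ b, l)), (l ⊗ (a ⊗ a)) ⊗ l ⊗ b ⊗ b ⊗ j ⊗ l)
  Focus inside:  (l ⊗ (a ⊗ a)) ⊗ l ⊗ b ⊗ b ⊗ j ⊗ l
  Un-nest:  l ⊗ a ⊗ a ⊗ l ⊗ b ⊗ b ⊗ j ⊗ l
  Units out:  drop a (×2)
  Order the arguments:  b ⊗ b ⊗ j ⊗ l ⊗ l ⊗ l
  Reassemble:  d(d(b ⊗ l ⊗ l, d(b, l)), b ⊗ b ⊗ j ⊗ l ⊗ l ⊗ l)

Answer: yes — both canonical forms are d(d(b ⊗ l ⊗ l, d(b, l)), b ⊗ b ⊗ j ⊗ l ⊗ l ⊗ l)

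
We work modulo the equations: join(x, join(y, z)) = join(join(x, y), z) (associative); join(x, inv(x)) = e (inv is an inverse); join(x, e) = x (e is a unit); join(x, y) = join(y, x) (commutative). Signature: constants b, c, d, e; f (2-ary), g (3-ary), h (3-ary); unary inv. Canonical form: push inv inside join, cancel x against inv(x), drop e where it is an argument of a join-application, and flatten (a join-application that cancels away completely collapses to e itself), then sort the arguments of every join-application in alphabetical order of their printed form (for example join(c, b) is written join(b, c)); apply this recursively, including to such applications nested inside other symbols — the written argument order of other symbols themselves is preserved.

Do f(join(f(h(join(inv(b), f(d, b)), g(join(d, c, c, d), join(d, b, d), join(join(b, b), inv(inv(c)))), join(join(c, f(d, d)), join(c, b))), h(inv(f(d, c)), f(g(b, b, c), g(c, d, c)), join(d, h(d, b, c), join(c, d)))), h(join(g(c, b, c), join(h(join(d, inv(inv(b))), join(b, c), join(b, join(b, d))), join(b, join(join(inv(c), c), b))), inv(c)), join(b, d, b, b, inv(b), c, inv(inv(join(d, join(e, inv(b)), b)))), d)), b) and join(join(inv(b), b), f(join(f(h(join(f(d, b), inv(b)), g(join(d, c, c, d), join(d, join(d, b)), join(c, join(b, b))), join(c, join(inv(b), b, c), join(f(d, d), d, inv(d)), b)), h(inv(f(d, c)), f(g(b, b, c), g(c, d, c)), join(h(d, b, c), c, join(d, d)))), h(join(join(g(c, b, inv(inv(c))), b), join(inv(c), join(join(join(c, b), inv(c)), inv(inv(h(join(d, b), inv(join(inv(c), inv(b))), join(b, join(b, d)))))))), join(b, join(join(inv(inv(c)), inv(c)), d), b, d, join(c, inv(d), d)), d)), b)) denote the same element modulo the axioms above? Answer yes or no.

Left:  f(join(f(h(join(inv(b), f(d, b)), g(join(d, c, c, d), join(d, b, d), join(join(b, b), inv(inv(c)))), join(join(c, f(d, d)), join(c, b))), h(inv(f(d, c)), f(g(b, b, c), g(c, d, c)), join(d, h(d, b, c), join(c, d)))), h(join(g(c, b, c), join(h(join(d, inv(inv(b))), join(b, c), join(b, join(b, d))), join(b, join(join(inv(c), c), b))), inv(c)), join(b, d, b, b, inv(b), c, inv(inv(join(d, join(e, inv(b)), b)))), d)), b)
  Work inside:  join(f(h(join(inv(b), f(d, b)), g(join(d, c, c, d), join(d, b, d), join(join(b, b), inv(inv(c)))), join(join(c, f(d, d)), join(c, b))), h(inv(f(d, c)), f(g(b, b, c), g(c, d, c)), join(d, h(d, b, c), join(c, d)))), h(join(g(c, b, c), join(h(join(d, inv(inv(b))), join(b, c), join(b, join(b, d))), join(b, join(join(inv(c), c), b))), inv(c)), join(b, d, b, b, inv(b), c, inv(inv(join(d, join(e, inv(b)), b)))), d))
  Push inv inside:  distribute inv over join and collapse double inv
  Collect:  join(f(h(join(f(d, b), inv(b)), g(join(c, c, d, d), join(b, d, d), join(b, b, c)), join(b, c, c, f(d, d))), h(inv(f(d, c)), f(g(b, b, c), g(c, d, c)), join(c, d, d, h(d, b, c)))), h(join(b, b, g(c, b, c), h(join(b, d), join(b, c), join(b, b, d)), inv(c)), join(b, b, c, d, d), d))
  Rebuild:  f(join(f(h(join(f(d, b), inv(b)), g(join(c, c, d, d), join(b, d, d), join(b, b, c)), join(b, c, c, f(d, d))), h(inv(f(d, c)), f(g(b, b, c), g(c, d, c)), join(c, d, d, h(d, b, c)))), h(join(b, b, g(c, b, c), h(join(b, d), join(b, c), join(b, b, d)), inv(c)), join(b, b, c, d, d), d)), b)
Right:  join(join(inv(b), b), f(join(f(h(join(f(d, b), inv(b)), g(join(d, c, c, d), join(d, join(d, b)), join(c, join(b, b))), join(c, join(inv(b), b, c), join(f(d, d), d, inv(d)), b)), h(inv(f(d, c)), f(g(b, b, c), g(c, d, c)), join(h(d, b, c), c, join(d, d)))), h(join(join(g(c, b, inv(inv(c))), b), join(inv(c), join(join(join(c, b), inv(c)), inv(inv(h(join(d, b), inv(join(inv(c), inv(b))), join(b, join(b, d)))))))), join(b, join(join(inv(inv(c)), inv(c)), d), b, d, join(c, inv(d), d)), d)), b))
  Push inv inside:  distribute inv over join and collapse double inv
  Inverses cancel:  b cancels
  Collect terms:  f(join(f(h(join(f(d, b), inv(b)), g(join(c, c, d, d), join(b, d, d), join(b, b, c)), join(b, c, c, f(d, d))), h(inv(f(d, c)), f(g(b, b, c), g(c, d, c)), join(c, d, d, h(d, b, c)))), h(join(b, b, g(c, b, c), h(join(b, d), join(b, c), join(b, b, d)), inv(c)), join(b, b, c, d, d), d)), b)

Answer: yes — both canonical forms are f(join(f(h(join(f(d, b), inv(b)), g(join(c, c, d, d), join(b, d, d), join(b, b, c)), join(b, c, c, f(d, d))), h(inv(f(d, c)), f(g(b, b, c), g(c, d, c)), join(c, d, d, h(d, b, c)))), h(join(b, b, g(c, b, c), h(join(b, d), join(b, c), join(b, b, d)), inv(c)), join(b, b, c, d, d), d)), b)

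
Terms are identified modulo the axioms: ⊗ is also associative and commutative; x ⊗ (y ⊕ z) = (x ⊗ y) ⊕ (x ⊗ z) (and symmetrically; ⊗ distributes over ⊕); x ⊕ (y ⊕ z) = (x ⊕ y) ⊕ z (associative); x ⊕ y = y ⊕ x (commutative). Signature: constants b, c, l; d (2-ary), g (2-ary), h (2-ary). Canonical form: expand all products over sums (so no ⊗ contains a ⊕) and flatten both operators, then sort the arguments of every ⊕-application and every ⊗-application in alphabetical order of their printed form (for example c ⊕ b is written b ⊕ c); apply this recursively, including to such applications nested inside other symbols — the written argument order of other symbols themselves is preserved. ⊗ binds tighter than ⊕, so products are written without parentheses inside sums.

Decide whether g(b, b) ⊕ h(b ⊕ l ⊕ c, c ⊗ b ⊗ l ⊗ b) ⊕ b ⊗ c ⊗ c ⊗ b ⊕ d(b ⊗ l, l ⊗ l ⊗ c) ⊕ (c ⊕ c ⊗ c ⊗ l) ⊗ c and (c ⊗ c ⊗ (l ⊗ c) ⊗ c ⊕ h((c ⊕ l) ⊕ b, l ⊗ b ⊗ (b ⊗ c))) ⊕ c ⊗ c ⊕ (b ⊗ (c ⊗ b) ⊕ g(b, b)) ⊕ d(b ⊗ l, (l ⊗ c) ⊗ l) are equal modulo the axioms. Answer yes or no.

Answer: no — b ⊗ b ⊗ c ⊗ c ⊕ c ⊗ c ⊕ c ⊗ c ⊗ c ⊗ l ⊕ d(b ⊗ l, c ⊗ l ⊗ l) ⊕ g(b, b) ⊕ h(b ⊕ c ⊕ l, b ⊗ b ⊗ c ⊗ l) vs b ⊗ b ⊗ c ⊕ c ⊗ c ⊕ c ⊗ c ⊗ c ⊗ c ⊗ l ⊕ d(b ⊗ l, c ⊗ l ⊗ l) ⊕ g(b, b) ⊕ h(b ⊕ c ⊕ l, b ⊗ b ⊗ c ⊗ l)

Derivation:
Left:  g(b, b) ⊕ h(b ⊕ l ⊕ c, c ⊗ b ⊗ l ⊗ b) ⊕ b ⊗ c ⊗ c ⊗ b ⊕ d(b ⊗ l, l ⊗ l ⊗ c) ⊕ (c ⊕ c ⊗ c ⊗ l) ⊗ c
  Distribute:  g(b, b) ⊕ h(b ⊕ c ⊕ l, b ⊗ b ⊗ c ⊗ l) ⊕ b ⊗ b ⊗ c ⊗ c ⊕ d(b ⊗ l, c ⊗ l ⊗ l) ⊕ c ⊗ c ⊕ c ⊗ c ⊗ c ⊗ l
  Sort arguments:  b ⊗ b ⊗ c ⊗ c ⊕ c ⊗ c ⊕ c ⊗ c ⊗ c ⊗ l ⊕ d(b ⊗ l, c ⊗ l ⊗ l) ⊕ g(b, b) ⊕ h(b ⊕ c ⊕ l, b ⊗ b ⊗ c ⊗ l)
Right:  (c ⊗ c ⊗ (l ⊗ c) ⊗ c ⊕ h((c ⊕ l) ⊕ b, l ⊗ b ⊗ (b ⊗ c))) ⊕ c ⊗ c ⊕ (b ⊗ (c ⊗ b) ⊕ g(b, b)) ⊕ d(b ⊗ l, (l ⊗ c) ⊗ l)
  Un-nest:  c ⊗ c ⊗ c ⊗ c ⊗ l ⊕ h(b ⊕ c ⊕ l, b ⊗ b ⊗ c ⊗ l) ⊕ c ⊗ c ⊕ b ⊗ b ⊗ c ⊕ g(b, b) ⊕ d(b ⊗ l, c ⊗ l ⊗ l)
  Order the arguments:  b ⊗ b ⊗ c ⊕ c ⊗ c ⊕ c ⊗ c ⊗ c ⊗ c ⊗ l ⊕ d(b ⊗ l, c ⊗ l ⊗ l) ⊕ g(b, b) ⊕ h(b ⊕ c ⊕ l, b ⊗ b ⊗ c ⊗ l)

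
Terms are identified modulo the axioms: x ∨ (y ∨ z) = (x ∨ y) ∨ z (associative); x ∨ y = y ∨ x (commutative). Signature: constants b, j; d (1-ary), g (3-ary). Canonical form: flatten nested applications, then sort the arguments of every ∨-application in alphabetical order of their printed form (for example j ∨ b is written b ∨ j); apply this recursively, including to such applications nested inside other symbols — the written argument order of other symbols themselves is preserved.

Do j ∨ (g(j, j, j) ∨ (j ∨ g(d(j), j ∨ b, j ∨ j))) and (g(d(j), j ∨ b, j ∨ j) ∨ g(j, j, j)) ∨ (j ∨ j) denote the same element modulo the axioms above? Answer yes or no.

Answer: yes — both canonical forms are g(d(j), b ∨ j, j ∨ j) ∨ g(j, j, j) ∨ j ∨ j

Derivation:
Left:  j ∨ (g(j, j, j) ∨ (j ∨ g(d(j), j ∨ b, j ∨ j)))
  Un-nest:  j ∨ g(j, j, j) ∨ j ∨ g(d(j), j ∨ b, j ∨ j)
  Inside:  g(d(j), j ∨ b, j ∨ j)  →  g(d(j), b ∨ j, j ∨ j)
  Sort arguments:  g(d(j), b ∨ j, j ∨ j) ∨ g(j, j, j) ∨ j ∨ j
Right:  (g(d(j), j ∨ b, j ∨ j) ∨ g(j, j, j)) ∨ (j ∨ j)
  Un-nest:  g(d(j), j ∨ b, j ∨ j) ∨ g(j, j, j) ∨ j ∨ j
  Simplify inside:  g(d(j), j ∨ b, j ∨ j)  →  g(d(j), b ∨ j, j ∨ j)
  Order the arguments:  g(d(j), b ∨ j, j ∨ j) ∨ g(j, j, j) ∨ j ∨ j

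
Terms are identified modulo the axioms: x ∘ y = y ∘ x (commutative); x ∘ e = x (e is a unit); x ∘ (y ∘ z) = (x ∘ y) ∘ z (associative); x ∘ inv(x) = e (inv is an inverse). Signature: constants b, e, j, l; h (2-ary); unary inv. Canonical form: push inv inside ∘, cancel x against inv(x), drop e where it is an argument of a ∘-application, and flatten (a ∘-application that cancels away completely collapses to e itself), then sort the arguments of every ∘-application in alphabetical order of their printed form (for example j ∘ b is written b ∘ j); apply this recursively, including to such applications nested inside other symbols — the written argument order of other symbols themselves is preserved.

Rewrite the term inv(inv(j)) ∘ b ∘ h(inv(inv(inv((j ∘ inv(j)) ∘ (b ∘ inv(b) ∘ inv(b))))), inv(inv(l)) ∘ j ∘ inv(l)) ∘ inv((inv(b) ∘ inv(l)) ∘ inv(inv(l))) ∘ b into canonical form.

Push inv inside:  distribute inv over ∘ and collapse double inv
Cancel:  l cancels
Collect terms:  j ∘ b ∘ b ∘ b ∘ h(b, j)
Order the arguments:  b ∘ b ∘ b ∘ h(b, j) ∘ j

Answer: b ∘ b ∘ b ∘ h(b, j) ∘ j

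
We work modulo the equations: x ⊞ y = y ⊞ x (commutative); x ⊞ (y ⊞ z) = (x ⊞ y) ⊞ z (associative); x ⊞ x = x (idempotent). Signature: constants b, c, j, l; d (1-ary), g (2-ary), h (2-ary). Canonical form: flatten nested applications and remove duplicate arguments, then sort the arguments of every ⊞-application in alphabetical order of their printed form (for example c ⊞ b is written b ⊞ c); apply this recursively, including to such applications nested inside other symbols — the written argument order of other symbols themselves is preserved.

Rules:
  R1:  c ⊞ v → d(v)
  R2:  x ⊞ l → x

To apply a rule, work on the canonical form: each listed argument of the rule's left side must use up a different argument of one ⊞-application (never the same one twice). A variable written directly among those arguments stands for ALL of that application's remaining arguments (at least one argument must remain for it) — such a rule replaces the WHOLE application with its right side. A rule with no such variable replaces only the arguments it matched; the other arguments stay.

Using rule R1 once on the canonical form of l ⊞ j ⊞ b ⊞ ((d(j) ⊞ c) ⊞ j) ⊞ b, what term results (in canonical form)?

Answer: d(b ⊞ d(j) ⊞ j ⊞ l)

Derivation:
Canonical form:  b ⊞ c ⊞ d(j) ⊞ j ⊞ l
Match R1:  consume c;  v := b ⊞ d(j) ⊞ j ⊞ l
The extension variable absorbs all remaining arguments, so the whole application is rewritten.
Giving:  d(b ⊞ d(j) ⊞ j ⊞ l)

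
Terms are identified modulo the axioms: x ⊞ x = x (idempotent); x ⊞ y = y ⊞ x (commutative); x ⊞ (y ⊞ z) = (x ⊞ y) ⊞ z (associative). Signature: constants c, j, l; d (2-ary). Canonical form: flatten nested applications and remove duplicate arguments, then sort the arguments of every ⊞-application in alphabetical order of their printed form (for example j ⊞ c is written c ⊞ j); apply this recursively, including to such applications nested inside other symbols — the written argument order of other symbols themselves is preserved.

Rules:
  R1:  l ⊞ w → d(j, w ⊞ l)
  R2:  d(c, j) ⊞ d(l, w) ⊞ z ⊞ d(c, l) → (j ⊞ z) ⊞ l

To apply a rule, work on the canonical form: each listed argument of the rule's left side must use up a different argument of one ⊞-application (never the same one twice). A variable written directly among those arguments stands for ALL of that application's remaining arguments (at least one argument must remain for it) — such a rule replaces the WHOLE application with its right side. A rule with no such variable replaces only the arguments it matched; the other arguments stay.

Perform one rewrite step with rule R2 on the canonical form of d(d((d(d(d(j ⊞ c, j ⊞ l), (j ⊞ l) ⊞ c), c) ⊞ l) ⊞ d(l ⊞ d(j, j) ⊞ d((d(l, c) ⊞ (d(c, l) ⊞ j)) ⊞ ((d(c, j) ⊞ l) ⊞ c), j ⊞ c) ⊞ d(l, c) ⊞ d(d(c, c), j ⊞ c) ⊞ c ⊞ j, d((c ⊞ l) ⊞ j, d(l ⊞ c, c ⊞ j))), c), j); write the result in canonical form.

Canonical form:  d(d(d(c ⊞ d(c ⊞ d(c, j) ⊞ d(c, l) ⊞ d(l, c) ⊞ j ⊞ l, c ⊞ j) ⊞ d(d(c, c), c ⊞ j) ⊞ d(j, j) ⊞ d(l, c) ⊞ j ⊞ l, d(c ⊞ j ⊞ l, d(c ⊞ l, c ⊞ j))) ⊞ d(d(d(c ⊞ j, j ⊞ l), c ⊞ j ⊞ l), c) ⊞ l, c), j)
Match R2:  consume d(c, j), d(c, l), d(l, c);  w := c, z := c ⊞ j ⊞ l
Every leftover argument binds to the variable; the entire application is replaced.
Giving:  d(d(d(c ⊞ d(c ⊞ j ⊞ l, c ⊞ j) ⊞ d(d(c, c), c ⊞ j) ⊞ d(j, j) ⊞ d(l, c) ⊞ j ⊞ l, d(c ⊞ j ⊞ l, d(c ⊞ l, c ⊞ j))) ⊞ d(d(d(c ⊞ j, j ⊞ l), c ⊞ j ⊞ l), c) ⊞ l, c), j)

Answer: d(d(d(c ⊞ d(c ⊞ j ⊞ l, c ⊞ j) ⊞ d(d(c, c), c ⊞ j) ⊞ d(j, j) ⊞ d(l, c) ⊞ j ⊞ l, d(c ⊞ j ⊞ l, d(c ⊞ l, c ⊞ j))) ⊞ d(d(d(c ⊞ j, j ⊞ l), c ⊞ j ⊞ l), c) ⊞ l, c), j)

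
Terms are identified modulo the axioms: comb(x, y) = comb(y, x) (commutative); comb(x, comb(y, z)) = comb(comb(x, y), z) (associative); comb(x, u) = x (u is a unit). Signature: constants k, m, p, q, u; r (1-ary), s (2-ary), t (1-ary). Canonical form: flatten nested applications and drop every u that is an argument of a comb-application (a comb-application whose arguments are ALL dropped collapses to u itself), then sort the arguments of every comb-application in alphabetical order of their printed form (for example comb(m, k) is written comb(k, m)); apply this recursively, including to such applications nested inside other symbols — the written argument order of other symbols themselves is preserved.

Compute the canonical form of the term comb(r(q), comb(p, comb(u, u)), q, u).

Answer: comb(p, q, r(q))

Derivation:
Un-nest:  comb(r(q), p, u, u, q, u)
Drop the unit:  drop u (×3)
Sort arguments:  comb(p, q, r(q))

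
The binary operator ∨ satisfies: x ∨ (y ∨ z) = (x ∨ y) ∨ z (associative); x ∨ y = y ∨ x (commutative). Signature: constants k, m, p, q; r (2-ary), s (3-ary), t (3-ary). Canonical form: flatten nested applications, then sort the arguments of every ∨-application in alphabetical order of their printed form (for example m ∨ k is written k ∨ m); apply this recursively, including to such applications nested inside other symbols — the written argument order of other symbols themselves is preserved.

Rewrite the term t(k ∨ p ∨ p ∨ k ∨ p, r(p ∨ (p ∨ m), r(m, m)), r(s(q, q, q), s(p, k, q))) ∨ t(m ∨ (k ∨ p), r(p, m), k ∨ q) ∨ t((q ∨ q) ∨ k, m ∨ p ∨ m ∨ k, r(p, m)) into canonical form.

Answer: t(k ∨ k ∨ p ∨ p ∨ p, r(m ∨ p ∨ p, r(m, m)), r(s(q, q, q), s(p, k, q))) ∨ t(k ∨ m ∨ p, r(p, m), k ∨ q) ∨ t(k ∨ q ∨ q, k ∨ m ∨ m ∨ p, r(p, m))

Derivation:
Canonicalize subterm:  t(k ∨ p ∨ p ∨ k ∨ p, r(p ∨ (p ∨ m), r(m, m)), r(s(q, q, q), s(p, k, q)))  →  t(k ∨ k ∨ p ∨ p ∨ p, r(m ∨ p ∨ p, r(m, m)), r(s(q, q, q), s(p, k, q)))
Simplify inside:  t(m ∨ (k ∨ p), r(p, m), k ∨ q)  →  t(k ∨ m ∨ p, r(p, m), k ∨ q)
Simplify inside:  t((q ∨ q) ∨ k, m ∨ p ∨ m ∨ k, r(p, m))  →  t(k ∨ q ∨ q, k ∨ m ∨ m ∨ p, r(p, m))
Sort arguments:  t(k ∨ k ∨ p ∨ p ∨ p, r(m ∨ p ∨ p, r(m, m)), r(s(q, q, q), s(p, k, q))) ∨ t(k ∨ m ∨ p, r(p, m), k ∨ q) ∨ t(k ∨ q ∨ q, k ∨ m ∨ m ∨ p, r(p, m))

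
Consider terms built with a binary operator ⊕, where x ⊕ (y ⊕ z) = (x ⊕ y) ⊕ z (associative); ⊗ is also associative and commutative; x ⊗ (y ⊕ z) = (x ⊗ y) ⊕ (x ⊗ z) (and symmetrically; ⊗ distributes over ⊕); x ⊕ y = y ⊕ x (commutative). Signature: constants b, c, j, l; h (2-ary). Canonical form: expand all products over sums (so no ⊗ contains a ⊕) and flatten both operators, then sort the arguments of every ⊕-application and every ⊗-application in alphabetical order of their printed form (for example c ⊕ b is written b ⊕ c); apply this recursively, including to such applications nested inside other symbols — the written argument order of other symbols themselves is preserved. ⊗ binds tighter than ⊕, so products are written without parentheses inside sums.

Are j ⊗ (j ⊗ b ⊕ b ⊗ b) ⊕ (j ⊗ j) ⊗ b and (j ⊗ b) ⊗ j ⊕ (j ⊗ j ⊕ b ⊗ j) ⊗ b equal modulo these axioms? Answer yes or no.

Left:  j ⊗ (j ⊗ b ⊕ b ⊗ b) ⊕ (j ⊗ j) ⊗ b
  Expand:  b ⊗ j ⊗ j ⊕ b ⊗ b ⊗ j ⊕ b ⊗ j ⊗ j
  Sort:  b ⊗ b ⊗ j ⊕ b ⊗ j ⊗ j ⊕ b ⊗ j ⊗ j
Right:  (j ⊗ b) ⊗ j ⊕ (j ⊗ j ⊕ b ⊗ j) ⊗ b
  Expand:  b ⊗ j ⊗ j ⊕ b ⊗ j ⊗ j ⊕ b ⊗ b ⊗ j
  Order the arguments:  b ⊗ b ⊗ j ⊕ b ⊗ j ⊗ j ⊕ b ⊗ j ⊗ j

Answer: yes — both canonical forms are b ⊗ b ⊗ j ⊕ b ⊗ j ⊗ j ⊕ b ⊗ j ⊗ j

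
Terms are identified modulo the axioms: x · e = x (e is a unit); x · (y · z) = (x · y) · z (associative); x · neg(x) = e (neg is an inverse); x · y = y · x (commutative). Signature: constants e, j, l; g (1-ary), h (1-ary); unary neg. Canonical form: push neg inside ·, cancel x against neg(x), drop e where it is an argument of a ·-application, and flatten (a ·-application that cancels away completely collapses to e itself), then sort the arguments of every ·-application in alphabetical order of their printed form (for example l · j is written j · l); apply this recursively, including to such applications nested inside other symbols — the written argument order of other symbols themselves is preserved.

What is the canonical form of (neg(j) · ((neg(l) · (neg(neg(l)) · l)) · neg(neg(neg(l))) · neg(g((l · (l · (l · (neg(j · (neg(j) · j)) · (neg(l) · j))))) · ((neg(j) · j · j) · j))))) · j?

Answer: neg(g(j · j · l · l))

Derivation:
Push neg inside:  distribute neg over · and collapse double neg
Inverses cancel:  j cancels; l cancels
Collect terms:  neg(g(j · j · l · l))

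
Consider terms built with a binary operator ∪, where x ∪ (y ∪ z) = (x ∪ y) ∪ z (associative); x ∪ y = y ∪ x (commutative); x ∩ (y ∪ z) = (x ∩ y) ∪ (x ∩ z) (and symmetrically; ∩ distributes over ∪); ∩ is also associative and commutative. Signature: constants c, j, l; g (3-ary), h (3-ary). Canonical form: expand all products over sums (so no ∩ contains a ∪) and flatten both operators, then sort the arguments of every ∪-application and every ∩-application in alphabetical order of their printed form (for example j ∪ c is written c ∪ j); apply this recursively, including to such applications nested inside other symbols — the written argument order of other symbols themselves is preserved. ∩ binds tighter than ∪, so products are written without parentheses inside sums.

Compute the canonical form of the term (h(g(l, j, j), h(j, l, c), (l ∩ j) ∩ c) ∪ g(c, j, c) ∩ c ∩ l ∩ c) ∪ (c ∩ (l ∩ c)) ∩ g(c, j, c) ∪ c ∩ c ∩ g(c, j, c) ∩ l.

Answer: c ∩ c ∩ g(c, j, c) ∩ l ∪ c ∩ c ∩ g(c, j, c) ∩ l ∪ c ∩ c ∩ g(c, j, c) ∩ l ∪ h(g(l, j, j), h(j, l, c), c ∩ j ∩ l)

Derivation:
Merge nested applications:  h(g(l, j, j), h(j, l, c), c ∩ j ∩ l) ∪ c ∩ c ∩ g(c, j, c) ∩ l ∪ c ∩ c ∩ g(c, j, c) ∩ l ∪ c ∩ c ∩ g(c, j, c) ∩ l
Sort arguments:  c ∩ c ∩ g(c, j, c) ∩ l ∪ c ∩ c ∩ g(c, j, c) ∩ l ∪ c ∩ c ∩ g(c, j, c) ∩ l ∪ h(g(l, j, j), h(j, l, c), c ∩ j ∩ l)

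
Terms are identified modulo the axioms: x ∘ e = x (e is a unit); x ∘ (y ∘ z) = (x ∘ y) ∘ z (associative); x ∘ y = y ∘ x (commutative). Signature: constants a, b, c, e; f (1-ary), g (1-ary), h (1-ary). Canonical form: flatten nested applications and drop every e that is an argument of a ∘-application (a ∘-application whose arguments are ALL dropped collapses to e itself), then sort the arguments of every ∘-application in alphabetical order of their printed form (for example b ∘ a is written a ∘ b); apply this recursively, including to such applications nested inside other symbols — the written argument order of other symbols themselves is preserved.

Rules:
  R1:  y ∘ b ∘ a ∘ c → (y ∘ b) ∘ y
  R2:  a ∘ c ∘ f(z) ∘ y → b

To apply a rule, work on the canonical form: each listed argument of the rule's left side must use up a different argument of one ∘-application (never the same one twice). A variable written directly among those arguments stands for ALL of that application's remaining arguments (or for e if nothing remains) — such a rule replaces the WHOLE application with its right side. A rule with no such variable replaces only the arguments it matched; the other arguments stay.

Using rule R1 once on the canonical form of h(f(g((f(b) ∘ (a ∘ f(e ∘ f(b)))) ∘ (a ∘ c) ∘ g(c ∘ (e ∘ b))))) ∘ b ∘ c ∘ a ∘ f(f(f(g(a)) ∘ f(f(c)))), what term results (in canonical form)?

Canonical form:  a ∘ b ∘ c ∘ f(f(f(f(c)) ∘ f(g(a)))) ∘ h(f(g(a ∘ a ∘ c ∘ f(b) ∘ f(f(b)) ∘ g(b ∘ c))))
Match R1:  consume a, b, c;  y := f(f(f(f(c)) ∘ f(g(a)))) ∘ h(f(g(a ∘ a ∘ c ∘ f(b) ∘ f(f(b)) ∘ g(b ∘ c))))
The variable takes the whole remainder — replace the entire application.
Giving:  b ∘ f(f(f(f(c)) ∘ f(g(a)))) ∘ f(f(f(f(c)) ∘ f(g(a)))) ∘ h(f(g(a ∘ a ∘ c ∘ f(b) ∘ f(f(b)) ∘ g(b ∘ c)))) ∘ h(f(g(a ∘ a ∘ c ∘ f(b) ∘ f(f(b)) ∘ g(b ∘ c))))

Answer: b ∘ f(f(f(f(c)) ∘ f(g(a)))) ∘ f(f(f(f(c)) ∘ f(g(a)))) ∘ h(f(g(a ∘ a ∘ c ∘ f(b) ∘ f(f(b)) ∘ g(b ∘ c)))) ∘ h(f(g(a ∘ a ∘ c ∘ f(b) ∘ f(f(b)) ∘ g(b ∘ c))))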